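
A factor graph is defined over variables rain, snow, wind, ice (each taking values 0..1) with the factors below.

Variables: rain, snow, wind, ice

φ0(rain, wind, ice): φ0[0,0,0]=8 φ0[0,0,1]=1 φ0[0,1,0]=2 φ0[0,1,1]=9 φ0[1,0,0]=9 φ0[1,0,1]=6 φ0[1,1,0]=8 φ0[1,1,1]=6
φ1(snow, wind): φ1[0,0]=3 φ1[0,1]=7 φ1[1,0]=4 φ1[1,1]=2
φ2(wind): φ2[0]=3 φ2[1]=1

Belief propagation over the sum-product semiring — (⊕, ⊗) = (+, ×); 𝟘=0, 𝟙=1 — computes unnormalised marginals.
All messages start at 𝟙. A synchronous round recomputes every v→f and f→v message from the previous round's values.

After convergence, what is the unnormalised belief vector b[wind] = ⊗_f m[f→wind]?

b[wind] = [504, 225]

init: all messages = 𝟙 over 2 values
r1 m[φ0→rain] = [20, 29]
r1 m[φ0→wind] = [24, 25]
r1 m[φ0→ice] = [27, 22]
r1 m[φ1→snow] = [10, 6]
r1 m[φ1→wind] = [7, 9]
r1 m[φ2→wind] = [3, 1]
r1 m[rain→φ0] = [1, 1]
r1 m[snow→φ1] = [1, 1]
r1 m[wind→φ0] = [1, 1]
r1 m[wind→φ1] = [1, 1]
r1 m[wind→φ2] = [1, 1]
r1 m[ice→φ0] = [1, 1]
r2 m[φ0→rain] = [20, 29]
r2 m[φ0→wind] = [24, 25]
r2 m[φ0→ice] = [27, 22]
r2 m[φ1→snow] = [10, 6]
r2 m[φ1→wind] = [7, 9]
r2 m[φ2→wind] = [3, 1]
r2 m[rain→φ0] = [1, 1]
r2 m[snow→φ1] = [1, 1]
r2 m[wind→φ0] = [21, 9]
r2 m[wind→φ1] = [72, 25]
r2 m[wind→φ2] = [168, 225]
r2 m[ice→φ0] = [1, 1]
r3 m[φ0→rain] = [288, 441]
r3 m[φ0→wind] = [24, 25]
r3 m[φ0→ice] = [447, 282]
r3 m[φ1→snow] = [391, 338]
r3 m[φ1→wind] = [7, 9]
r3 m[φ2→wind] = [3, 1]
r3 m[rain→φ0] = [1, 1]
r3 m[snow→φ1] = [1, 1]
r3 m[wind→φ0] = [21, 9]
r3 m[wind→φ1] = [72, 25]
r3 m[wind→φ2] = [168, 225]
r3 m[ice→φ0] = [1, 1]
r4 m[φ0→rain] = [288, 441]
r4 m[φ0→wind] = [24, 25]
r4 m[φ0→ice] = [447, 282]
r4 m[φ1→snow] = [391, 338]
r4 m[φ1→wind] = [7, 9]
r4 m[φ2→wind] = [3, 1]
r4 m[rain→φ0] = [1, 1]
r4 m[snow→φ1] = [1, 1]
r4 m[wind→φ0] = [21, 9]
r4 m[wind→φ1] = [72, 25]
r4 m[wind→φ2] = [168, 225]
r4 m[ice→φ0] = [1, 1]
fixed point reached at round 4
b[wind] = ⊗ incoming = [504, 225]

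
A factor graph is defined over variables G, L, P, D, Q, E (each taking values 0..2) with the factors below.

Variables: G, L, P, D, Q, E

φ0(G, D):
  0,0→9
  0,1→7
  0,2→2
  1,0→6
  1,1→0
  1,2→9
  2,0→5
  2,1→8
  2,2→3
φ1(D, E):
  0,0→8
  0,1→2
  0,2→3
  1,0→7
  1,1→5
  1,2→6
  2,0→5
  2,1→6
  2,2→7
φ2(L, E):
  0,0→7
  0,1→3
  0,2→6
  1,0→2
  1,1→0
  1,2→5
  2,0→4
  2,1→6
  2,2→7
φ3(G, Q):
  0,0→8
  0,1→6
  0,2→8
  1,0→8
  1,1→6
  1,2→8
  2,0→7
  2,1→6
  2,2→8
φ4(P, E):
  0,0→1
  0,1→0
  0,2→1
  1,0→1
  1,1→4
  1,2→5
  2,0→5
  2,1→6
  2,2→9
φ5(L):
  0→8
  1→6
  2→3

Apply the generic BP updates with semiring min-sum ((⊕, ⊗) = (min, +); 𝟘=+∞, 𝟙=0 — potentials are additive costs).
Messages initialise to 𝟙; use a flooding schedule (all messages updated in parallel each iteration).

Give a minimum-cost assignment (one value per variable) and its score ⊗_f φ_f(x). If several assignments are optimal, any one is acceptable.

init: all messages = 𝟙 over 3 values
r1 m[φ0→G] = [2, 0, 3]
r1 m[φ0→D] = [5, 0, 2]
r1 m[φ1→D] = [2, 5, 5]
r1 m[φ1→E] = [5, 2, 3]
r1 m[φ2→L] = [3, 0, 4]
r1 m[φ2→E] = [2, 0, 5]
r1 m[φ3→G] = [6, 6, 6]
r1 m[φ3→Q] = [7, 6, 8]
r1 m[φ4→P] = [0, 1, 5]
r1 m[φ4→E] = [1, 0, 1]
r1 m[φ5→L] = [8, 6, 3]
r1 m[G→φ0] = [0, 0, 0]
r1 m[G→φ3] = [0, 0, 0]
r1 m[L→φ2] = [0, 0, 0]
r1 m[L→φ5] = [0, 0, 0]
r1 m[P→φ4] = [0, 0, 0]
r1 m[D→φ0] = [0, 0, 0]
r1 m[D→φ1] = [0, 0, 0]
r1 m[Q→φ3] = [0, 0, 0]
r1 m[E→φ1] = [0, 0, 0]
r1 m[E→φ2] = [0, 0, 0]
r1 m[E→φ4] = [0, 0, 0]
r2 m[φ0→G] = [2, 0, 3]
r2 m[φ0→D] = [5, 0, 2]
r2 m[φ1→D] = [2, 5, 5]
r2 m[φ1→E] = [5, 2, 3]
r2 m[φ2→L] = [3, 0, 4]
r2 m[φ2→E] = [2, 0, 5]
r2 m[φ3→G] = [6, 6, 6]
r2 m[φ3→Q] = [7, 6, 8]
r2 m[φ4→P] = [0, 1, 5]
r2 m[φ4→E] = [1, 0, 1]
r2 m[φ5→L] = [8, 6, 3]
r2 m[G→φ0] = [6, 6, 6]
r2 m[G→φ3] = [2, 0, 3]
r2 m[L→φ2] = [8, 6, 3]
r2 m[L→φ5] = [3, 0, 4]
r2 m[P→φ4] = [0, 0, 0]
r2 m[D→φ0] = [2, 5, 5]
r2 m[D→φ1] = [5, 0, 2]
r2 m[Q→φ3] = [0, 0, 0]
r2 m[E→φ1] = [3, 0, 6]
r2 m[E→φ2] = [6, 2, 4]
r2 m[E→φ4] = [7, 2, 8]
r3 m[φ0→G] = [7, 5, 7]
r3 m[φ0→D] = [11, 6, 8]
r3 m[φ1→D] = [2, 5, 6]
r3 m[φ1→E] = [7, 5, 6]
r3 m[φ2→L] = [5, 2, 8]
r3 m[φ2→E] = [7, 6, 10]
r3 m[φ3→G] = [6, 6, 6]
r3 m[φ3→Q] = [8, 6, 8]
r3 m[φ4→P] = [2, 6, 8]
r3 m[φ4→E] = [1, 0, 1]
r3 m[φ5→L] = [8, 6, 3]
r3 m[G→φ0] = [6, 6, 6]
r3 m[G→φ3] = [2, 0, 3]
r3 m[L→φ2] = [8, 6, 3]
r3 m[L→φ5] = [3, 0, 4]
r3 m[P→φ4] = [0, 0, 0]
r3 m[D→φ0] = [2, 5, 5]
r3 m[D→φ1] = [5, 0, 2]
r3 m[Q→φ3] = [0, 0, 0]
r3 m[E→φ1] = [3, 0, 6]
r3 m[E→φ2] = [6, 2, 4]
r3 m[E→φ4] = [7, 2, 8]
r4 m[φ0→G] = [7, 5, 7]
r4 m[φ0→D] = [11, 6, 8]
r4 m[φ1→D] = [2, 5, 6]
r4 m[φ1→E] = [7, 5, 6]
r4 m[φ2→L] = [5, 2, 8]
r4 m[φ2→E] = [7, 6, 10]
r4 m[φ3→G] = [6, 6, 6]
r4 m[φ3→Q] = [8, 6, 8]
r4 m[φ4→P] = [2, 6, 8]
r4 m[φ4→E] = [1, 0, 1]
r4 m[φ5→L] = [8, 6, 3]
r4 m[G→φ0] = [6, 6, 6]
r4 m[G→φ3] = [7, 5, 7]
r4 m[L→φ2] = [8, 6, 3]
r4 m[L→φ5] = [5, 2, 8]
r4 m[P→φ4] = [0, 0, 0]
r4 m[D→φ0] = [2, 5, 6]
r4 m[D→φ1] = [11, 6, 8]
r4 m[Q→φ3] = [0, 0, 0]
r4 m[E→φ1] = [8, 6, 11]
r4 m[E→φ2] = [8, 5, 7]
r4 m[E→φ4] = [14, 11, 16]
r5 m[φ0→G] = [8, 5, 7]
r5 m[φ0→D] = [11, 6, 8]
r5 m[φ1→D] = [8, 11, 12]
r5 m[φ1→E] = [13, 11, 12]
r5 m[φ2→L] = [8, 5, 11]
r5 m[φ2→E] = [7, 6, 10]
r5 m[φ3→G] = [6, 6, 6]
r5 m[φ3→Q] = [13, 11, 13]
r5 m[φ4→P] = [11, 15, 17]
r5 m[φ4→E] = [1, 0, 1]
r5 m[φ5→L] = [8, 6, 3]
r5 m[G→φ0] = [6, 6, 6]
r5 m[G→φ3] = [7, 5, 7]
r5 m[L→φ2] = [8, 6, 3]
r5 m[L→φ5] = [5, 2, 8]
r5 m[P→φ4] = [0, 0, 0]
r5 m[D→φ0] = [2, 5, 6]
r5 m[D→φ1] = [11, 6, 8]
r5 m[Q→φ3] = [0, 0, 0]
r5 m[E→φ1] = [8, 6, 11]
r5 m[E→φ2] = [8, 5, 7]
r5 m[E→φ4] = [14, 11, 16]
r6 m[φ0→G] = [8, 5, 7]
r6 m[φ0→D] = [11, 6, 8]
r6 m[φ1→D] = [8, 11, 12]
r6 m[φ1→E] = [13, 11, 12]
r6 m[φ2→L] = [8, 5, 11]
r6 m[φ2→E] = [7, 6, 10]
r6 m[φ3→G] = [6, 6, 6]
r6 m[φ3→Q] = [13, 11, 13]
r6 m[φ4→P] = [11, 15, 17]
r6 m[φ4→E] = [1, 0, 1]
r6 m[φ5→L] = [8, 6, 3]
r6 m[G→φ0] = [6, 6, 6]
r6 m[G→φ3] = [8, 5, 7]
r6 m[L→φ2] = [8, 6, 3]
r6 m[L→φ5] = [8, 5, 11]
r6 m[P→φ4] = [0, 0, 0]
r6 m[D→φ0] = [8, 11, 12]
r6 m[D→φ1] = [11, 6, 8]
r6 m[Q→φ3] = [0, 0, 0]
r6 m[E→φ1] = [8, 6, 11]
r6 m[E→φ2] = [14, 11, 13]
r6 m[E→φ4] = [20, 17, 22]
r7 m[φ0→G] = [14, 11, 13]
r7 m[φ0→D] = [11, 6, 8]
r7 m[φ1→D] = [8, 11, 12]
r7 m[φ1→E] = [13, 11, 12]
r7 m[φ2→L] = [14, 11, 17]
r7 m[φ2→E] = [7, 6, 10]
r7 m[φ3→G] = [6, 6, 6]
r7 m[φ3→Q] = [13, 11, 13]
r7 m[φ4→P] = [17, 21, 23]
r7 m[φ4→E] = [1, 0, 1]
r7 m[φ5→L] = [8, 6, 3]
r7 m[G→φ0] = [6, 6, 6]
r7 m[G→φ3] = [8, 5, 7]
r7 m[L→φ2] = [8, 6, 3]
r7 m[L→φ5] = [8, 5, 11]
r7 m[P→φ4] = [0, 0, 0]
r7 m[D→φ0] = [8, 11, 12]
r7 m[D→φ1] = [11, 6, 8]
r7 m[Q→φ3] = [0, 0, 0]
r7 m[E→φ1] = [8, 6, 11]
r7 m[E→φ2] = [14, 11, 13]
r7 m[E→φ4] = [20, 17, 22]
r8 m[φ0→G] = [14, 11, 13]
r8 m[φ0→D] = [11, 6, 8]
r8 m[φ1→D] = [8, 11, 12]
r8 m[φ1→E] = [13, 11, 12]
r8 m[φ2→L] = [14, 11, 17]
r8 m[φ2→E] = [7, 6, 10]
r8 m[φ3→G] = [6, 6, 6]
r8 m[φ3→Q] = [13, 11, 13]
r8 m[φ4→P] = [17, 21, 23]
r8 m[φ4→E] = [1, 0, 1]
r8 m[φ5→L] = [8, 6, 3]
r8 m[G→φ0] = [6, 6, 6]
r8 m[G→φ3] = [14, 11, 13]
r8 m[L→φ2] = [8, 6, 3]
r8 m[L→φ5] = [14, 11, 17]
r8 m[P→φ4] = [0, 0, 0]
r8 m[D→φ0] = [8, 11, 12]
r8 m[D→φ1] = [11, 6, 8]
r8 m[Q→φ3] = [0, 0, 0]
r8 m[E→φ1] = [8, 6, 11]
r8 m[E→φ2] = [14, 11, 13]
r8 m[E→φ4] = [20, 17, 22]
r9 m[φ0→G] = [14, 11, 13]
r9 m[φ0→D] = [11, 6, 8]
r9 m[φ1→D] = [8, 11, 12]
r9 m[φ1→E] = [13, 11, 12]
r9 m[φ2→L] = [14, 11, 17]
r9 m[φ2→E] = [7, 6, 10]
r9 m[φ3→G] = [6, 6, 6]
r9 m[φ3→Q] = [19, 17, 19]
r9 m[φ4→P] = [17, 21, 23]
r9 m[φ4→E] = [1, 0, 1]
r9 m[φ5→L] = [8, 6, 3]
r9 m[G→φ0] = [6, 6, 6]
r9 m[G→φ3] = [14, 11, 13]
r9 m[L→φ2] = [8, 6, 3]
r9 m[L→φ5] = [14, 11, 17]
r9 m[P→φ4] = [0, 0, 0]
r9 m[D→φ0] = [8, 11, 12]
r9 m[D→φ1] = [11, 6, 8]
r9 m[Q→φ3] = [0, 0, 0]
r9 m[E→φ1] = [8, 6, 11]
r9 m[E→φ2] = [14, 11, 13]
r9 m[E→φ4] = [20, 17, 22]
r10 m[φ0→G] = [14, 11, 13]
r10 m[φ0→D] = [11, 6, 8]
r10 m[φ1→D] = [8, 11, 12]
r10 m[φ1→E] = [13, 11, 12]
r10 m[φ2→L] = [14, 11, 17]
r10 m[φ2→E] = [7, 6, 10]
r10 m[φ3→G] = [6, 6, 6]
r10 m[φ3→Q] = [19, 17, 19]
r10 m[φ4→P] = [17, 21, 23]
r10 m[φ4→E] = [1, 0, 1]
r10 m[φ5→L] = [8, 6, 3]
r10 m[G→φ0] = [6, 6, 6]
r10 m[G→φ3] = [14, 11, 13]
r10 m[L→φ2] = [8, 6, 3]
r10 m[L→φ5] = [14, 11, 17]
r10 m[P→φ4] = [0, 0, 0]
r10 m[D→φ0] = [8, 11, 12]
r10 m[D→φ1] = [11, 6, 8]
r10 m[Q→φ3] = [0, 0, 0]
r10 m[E→φ1] = [8, 6, 11]
r10 m[E→φ2] = [14, 11, 13]
r10 m[E→φ4] = [20, 17, 22]
fixed point reached at round 10
traceback from G: (G=1, L=1, P=0, D=1, Q=1, E=1), score=17

assignment: (G=1, L=1, P=0, D=1, Q=1, E=1); score = 17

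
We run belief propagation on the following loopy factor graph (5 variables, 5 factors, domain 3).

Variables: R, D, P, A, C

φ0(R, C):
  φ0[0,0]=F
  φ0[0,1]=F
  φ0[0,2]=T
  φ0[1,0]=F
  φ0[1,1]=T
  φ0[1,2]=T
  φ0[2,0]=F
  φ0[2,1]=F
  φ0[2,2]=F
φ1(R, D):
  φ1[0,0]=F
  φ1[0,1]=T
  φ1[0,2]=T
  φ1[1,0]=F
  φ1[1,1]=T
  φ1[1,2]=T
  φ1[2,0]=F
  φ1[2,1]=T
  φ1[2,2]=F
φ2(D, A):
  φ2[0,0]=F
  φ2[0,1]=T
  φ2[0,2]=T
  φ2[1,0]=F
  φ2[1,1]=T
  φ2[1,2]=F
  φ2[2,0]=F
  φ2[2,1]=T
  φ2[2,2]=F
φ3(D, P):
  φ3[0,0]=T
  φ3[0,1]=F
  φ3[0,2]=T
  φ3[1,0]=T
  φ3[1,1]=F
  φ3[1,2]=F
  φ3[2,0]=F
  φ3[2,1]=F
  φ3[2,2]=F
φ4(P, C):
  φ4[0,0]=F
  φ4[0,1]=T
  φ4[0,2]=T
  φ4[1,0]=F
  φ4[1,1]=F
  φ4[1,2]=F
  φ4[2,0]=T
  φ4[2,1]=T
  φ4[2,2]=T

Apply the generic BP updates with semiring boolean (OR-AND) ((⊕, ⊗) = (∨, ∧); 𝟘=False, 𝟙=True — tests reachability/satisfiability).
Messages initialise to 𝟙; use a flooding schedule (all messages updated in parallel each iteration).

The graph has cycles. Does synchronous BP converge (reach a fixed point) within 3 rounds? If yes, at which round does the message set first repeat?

init: all messages = 𝟙 over 3 values
r1 m[φ0→R] = [T, T, F]
r1 m[φ0→C] = [F, T, T]
r1 m[φ1→R] = [T, T, T]
r1 m[φ1→D] = [F, T, T]
r1 m[φ2→D] = [T, T, T]
r1 m[φ2→A] = [F, T, T]
r1 m[φ3→D] = [T, T, F]
r1 m[φ3→P] = [T, F, T]
r1 m[φ4→P] = [T, F, T]
r1 m[φ4→C] = [T, T, T]
r1 m[R→φ0] = [T, T, T]
r1 m[R→φ1] = [T, T, T]
r1 m[D→φ1] = [T, T, T]
r1 m[D→φ2] = [T, T, T]
r1 m[D→φ3] = [T, T, T]
r1 m[P→φ3] = [T, T, T]
r1 m[P→φ4] = [T, T, T]
r1 m[A→φ2] = [T, T, T]
r1 m[C→φ0] = [T, T, T]
r1 m[C→φ4] = [T, T, T]
r2 m[φ0→R] = [T, T, F]
r2 m[φ0→C] = [F, T, T]
r2 m[φ1→R] = [T, T, T]
r2 m[φ1→D] = [F, T, T]
r2 m[φ2→D] = [T, T, T]
r2 m[φ2→A] = [F, T, T]
r2 m[φ3→D] = [T, T, F]
r2 m[φ3→P] = [T, F, T]
r2 m[φ4→P] = [T, F, T]
r2 m[φ4→C] = [T, T, T]
r2 m[R→φ0] = [T, T, T]
r2 m[R→φ1] = [T, T, F]
r2 m[D→φ1] = [T, T, F]
r2 m[D→φ2] = [F, T, F]
r2 m[D→φ3] = [F, T, T]
r2 m[P→φ3] = [T, F, T]
r2 m[P→φ4] = [T, F, T]
r2 m[A→φ2] = [T, T, T]
r2 m[C→φ0] = [T, T, T]
r2 m[C→φ4] = [F, T, T]
r3 m[φ0→R] = [T, T, F]
r3 m[φ0→C] = [F, T, T]
r3 m[φ1→R] = [T, T, T]
r3 m[φ1→D] = [F, T, T]
r3 m[φ2→D] = [T, T, T]
r3 m[φ2→A] = [F, T, F]
r3 m[φ3→D] = [T, T, F]
r3 m[φ3→P] = [T, F, F]
r3 m[φ4→P] = [T, F, T]
r3 m[φ4→C] = [T, T, T]
r3 m[R→φ0] = [T, T, T]
r3 m[R→φ1] = [T, T, F]
r3 m[D→φ1] = [T, T, F]
r3 m[D→φ2] = [F, T, F]
r3 m[D→φ3] = [F, T, T]
r3 m[P→φ3] = [T, F, T]
r3 m[P→φ4] = [T, F, T]
r3 m[A→φ2] = [T, T, T]
r3 m[C→φ0] = [T, T, T]
r3 m[C→φ4] = [F, T, T]
no fixed point within 3 rounds

NOT CONVERGED within 3 rounds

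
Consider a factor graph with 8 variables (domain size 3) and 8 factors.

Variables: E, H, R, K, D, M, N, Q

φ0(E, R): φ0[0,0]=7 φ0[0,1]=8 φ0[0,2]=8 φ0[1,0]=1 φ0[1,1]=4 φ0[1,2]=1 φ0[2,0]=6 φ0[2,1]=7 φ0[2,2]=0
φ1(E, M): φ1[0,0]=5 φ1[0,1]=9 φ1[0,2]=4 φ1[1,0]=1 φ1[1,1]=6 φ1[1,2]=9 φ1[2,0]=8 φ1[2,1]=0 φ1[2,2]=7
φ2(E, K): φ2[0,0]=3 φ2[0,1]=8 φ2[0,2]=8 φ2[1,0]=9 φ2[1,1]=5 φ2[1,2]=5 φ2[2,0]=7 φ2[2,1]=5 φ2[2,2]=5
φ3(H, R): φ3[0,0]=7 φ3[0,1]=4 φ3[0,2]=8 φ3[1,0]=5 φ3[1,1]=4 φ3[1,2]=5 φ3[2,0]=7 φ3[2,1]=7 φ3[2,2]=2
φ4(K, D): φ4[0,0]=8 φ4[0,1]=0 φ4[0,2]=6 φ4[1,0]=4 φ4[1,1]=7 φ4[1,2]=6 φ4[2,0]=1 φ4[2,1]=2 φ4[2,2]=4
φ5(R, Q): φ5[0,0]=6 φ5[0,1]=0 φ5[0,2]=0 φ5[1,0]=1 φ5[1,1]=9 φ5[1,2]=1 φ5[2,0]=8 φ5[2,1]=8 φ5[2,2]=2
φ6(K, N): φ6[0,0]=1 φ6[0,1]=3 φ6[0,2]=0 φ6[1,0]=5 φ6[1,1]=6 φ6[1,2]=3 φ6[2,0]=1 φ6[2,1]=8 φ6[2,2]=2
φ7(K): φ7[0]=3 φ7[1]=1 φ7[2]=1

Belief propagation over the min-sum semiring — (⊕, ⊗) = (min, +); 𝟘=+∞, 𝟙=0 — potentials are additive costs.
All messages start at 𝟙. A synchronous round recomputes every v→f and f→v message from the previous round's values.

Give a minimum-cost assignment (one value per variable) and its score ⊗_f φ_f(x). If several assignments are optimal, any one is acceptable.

init: all messages = 𝟙 over 3 values
r1 m[φ0→E] = [7, 1, 0]
r1 m[φ0→R] = [1, 4, 0]
r1 m[φ1→E] = [4, 1, 0]
r1 m[φ1→M] = [1, 0, 4]
r1 m[φ2→E] = [3, 5, 5]
r1 m[φ2→K] = [3, 5, 5]
r1 m[φ3→H] = [4, 4, 2]
r1 m[φ3→R] = [5, 4, 2]
r1 m[φ4→K] = [0, 4, 1]
r1 m[φ4→D] = [1, 0, 4]
r1 m[φ5→R] = [0, 1, 2]
r1 m[φ5→Q] = [1, 0, 0]
r1 m[φ6→K] = [0, 3, 1]
r1 m[φ6→N] = [1, 3, 0]
r1 m[φ7→K] = [3, 1, 1]
r1 m[E→φ0] = [0, 0, 0]
r1 m[E→φ1] = [0, 0, 0]
r1 m[E→φ2] = [0, 0, 0]
r1 m[H→φ3] = [0, 0, 0]
r1 m[R→φ0] = [0, 0, 0]
r1 m[R→φ3] = [0, 0, 0]
r1 m[R→φ5] = [0, 0, 0]
r1 m[K→φ2] = [0, 0, 0]
r1 m[K→φ4] = [0, 0, 0]
r1 m[K→φ6] = [0, 0, 0]
r1 m[K→φ7] = [0, 0, 0]
r1 m[D→φ4] = [0, 0, 0]
r1 m[M→φ1] = [0, 0, 0]
r1 m[N→φ6] = [0, 0, 0]
r1 m[Q→φ5] = [0, 0, 0]
r2 m[φ0→E] = [7, 1, 0]
r2 m[φ0→R] = [1, 4, 0]
r2 m[φ1→E] = [4, 1, 0]
r2 m[φ1→M] = [1, 0, 4]
r2 m[φ2→E] = [3, 5, 5]
r2 m[φ2→K] = [3, 5, 5]
r2 m[φ3→H] = [4, 4, 2]
r2 m[φ3→R] = [5, 4, 2]
r2 m[φ4→K] = [0, 4, 1]
r2 m[φ4→D] = [1, 0, 4]
r2 m[φ5→R] = [0, 1, 2]
r2 m[φ5→Q] = [1, 0, 0]
r2 m[φ6→K] = [0, 3, 1]
r2 m[φ6→N] = [1, 3, 0]
r2 m[φ7→K] = [3, 1, 1]
r2 m[E→φ0] = [7, 6, 5]
r2 m[E→φ1] = [10, 6, 5]
r2 m[E→φ2] = [11, 2, 0]
r2 m[H→φ3] = [0, 0, 0]
r2 m[R→φ0] = [5, 5, 4]
r2 m[R→φ3] = [1, 5, 2]
r2 m[R→φ5] = [6, 8, 2]
r2 m[K→φ2] = [3, 8, 3]
r2 m[K→φ4] = [6, 9, 7]
r2 m[K→φ6] = [6, 10, 7]
r2 m[K→φ7] = [3, 12, 7]
r2 m[D→φ4] = [0, 0, 0]
r2 m[M→φ1] = [0, 0, 0]
r2 m[N→φ6] = [0, 0, 0]
r2 m[Q→φ5] = [0, 0, 0]
r3 m[φ0→E] = [12, 5, 4]
r3 m[φ0→R] = [7, 10, 5]
r3 m[φ1→E] = [4, 1, 0]
r3 m[φ1→M] = [7, 5, 12]
r3 m[φ2→E] = [6, 8, 8]
r3 m[φ2→K] = [7, 5, 5]
r3 m[φ3→H] = [8, 6, 4]
r3 m[φ3→R] = [5, 4, 2]
r3 m[φ4→K] = [0, 4, 1]
r3 m[φ4→D] = [8, 6, 11]
r3 m[φ5→R] = [0, 1, 2]
r3 m[φ5→Q] = [9, 6, 4]
r3 m[φ6→K] = [0, 3, 1]
r3 m[φ6→N] = [7, 9, 6]
r3 m[φ7→K] = [3, 1, 1]
r3 m[E→φ0] = [7, 6, 5]
r3 m[E→φ1] = [10, 6, 5]
r3 m[E→φ2] = [11, 2, 0]
r3 m[H→φ3] = [0, 0, 0]
r3 m[R→φ0] = [5, 5, 4]
r3 m[R→φ3] = [1, 5, 2]
r3 m[R→φ5] = [6, 8, 2]
r3 m[K→φ2] = [3, 8, 3]
r3 m[K→φ4] = [6, 9, 7]
r3 m[K→φ6] = [6, 10, 7]
r3 m[K→φ7] = [3, 12, 7]
r3 m[D→φ4] = [0, 0, 0]
r3 m[M→φ1] = [0, 0, 0]
r3 m[N→φ6] = [0, 0, 0]
r3 m[Q→φ5] = [0, 0, 0]
r4 m[φ0→E] = [12, 5, 4]
r4 m[φ0→R] = [7, 10, 5]
r4 m[φ1→E] = [4, 1, 0]
r4 m[φ1→M] = [7, 5, 12]
r4 m[φ2→E] = [6, 8, 8]
r4 m[φ2→K] = [7, 5, 5]
r4 m[φ3→H] = [8, 6, 4]
r4 m[φ3→R] = [5, 4, 2]
r4 m[φ4→K] = [0, 4, 1]
r4 m[φ4→D] = [8, 6, 11]
r4 m[φ5→R] = [0, 1, 2]
r4 m[φ5→Q] = [9, 6, 4]
r4 m[φ6→K] = [0, 3, 1]
r4 m[φ6→N] = [7, 9, 6]
r4 m[φ7→K] = [3, 1, 1]
r4 m[E→φ0] = [10, 9, 8]
r4 m[E→φ1] = [18, 13, 12]
r4 m[E→φ2] = [16, 6, 4]
r4 m[H→φ3] = [0, 0, 0]
r4 m[R→φ0] = [5, 5, 4]
r4 m[R→φ3] = [7, 11, 7]
r4 m[R→φ5] = [12, 14, 7]
r4 m[K→φ2] = [3, 8, 3]
r4 m[K→φ4] = [10, 9, 7]
r4 m[K→φ6] = [10, 10, 7]
r4 m[K→φ7] = [7, 12, 7]
r4 m[D→φ4] = [0, 0, 0]
r4 m[M→φ1] = [0, 0, 0]
r4 m[N→φ6] = [0, 0, 0]
r4 m[Q→φ5] = [0, 0, 0]
r5 m[φ0→E] = [12, 5, 4]
r5 m[φ0→R] = [10, 13, 8]
r5 m[φ1→E] = [4, 1, 0]
r5 m[φ1→M] = [14, 12, 19]
r5 m[φ2→E] = [6, 8, 8]
r5 m[φ2→K] = [11, 9, 9]
r5 m[φ3→H] = [14, 12, 9]
r5 m[φ3→R] = [5, 4, 2]
r5 m[φ4→K] = [0, 4, 1]
r5 m[φ4→D] = [8, 9, 11]
r5 m[φ5→R] = [0, 1, 2]
r5 m[φ5→Q] = [15, 12, 9]
r5 m[φ6→K] = [0, 3, 1]
r5 m[φ6→N] = [8, 13, 9]
r5 m[φ7→K] = [3, 1, 1]
r5 m[E→φ0] = [10, 9, 8]
r5 m[E→φ1] = [18, 13, 12]
r5 m[E→φ2] = [16, 6, 4]
r5 m[H→φ3] = [0, 0, 0]
r5 m[R→φ0] = [5, 5, 4]
r5 m[R→φ3] = [7, 11, 7]
r5 m[R→φ5] = [12, 14, 7]
r5 m[K→φ2] = [3, 8, 3]
r5 m[K→φ4] = [10, 9, 7]
r5 m[K→φ6] = [10, 10, 7]
r5 m[K→φ7] = [7, 12, 7]
r5 m[D→φ4] = [0, 0, 0]
r5 m[M→φ1] = [0, 0, 0]
r5 m[N→φ6] = [0, 0, 0]
r5 m[Q→φ5] = [0, 0, 0]
r6 m[φ0→E] = [12, 5, 4]
r6 m[φ0→R] = [10, 13, 8]
r6 m[φ1→E] = [4, 1, 0]
r6 m[φ1→M] = [14, 12, 19]
r6 m[φ2→E] = [6, 8, 8]
r6 m[φ2→K] = [11, 9, 9]
r6 m[φ3→H] = [14, 12, 9]
r6 m[φ3→R] = [5, 4, 2]
r6 m[φ4→K] = [0, 4, 1]
r6 m[φ4→D] = [8, 9, 11]
r6 m[φ5→R] = [0, 1, 2]
r6 m[φ5→Q] = [15, 12, 9]
r6 m[φ6→K] = [0, 3, 1]
r6 m[φ6→N] = [8, 13, 9]
r6 m[φ7→K] = [3, 1, 1]
r6 m[E→φ0] = [10, 9, 8]
r6 m[E→φ1] = [18, 13, 12]
r6 m[E→φ2] = [16, 6, 4]
r6 m[H→φ3] = [0, 0, 0]
r6 m[R→φ0] = [5, 5, 4]
r6 m[R→φ3] = [10, 14, 10]
r6 m[R→φ5] = [15, 17, 10]
r6 m[K→φ2] = [3, 8, 3]
r6 m[K→φ4] = [14, 13, 11]
r6 m[K→φ6] = [14, 14, 11]
r6 m[K→φ7] = [11, 16, 11]
r6 m[D→φ4] = [0, 0, 0]
r6 m[M→φ1] = [0, 0, 0]
r6 m[N→φ6] = [0, 0, 0]
r6 m[Q→φ5] = [0, 0, 0]
r7 m[φ0→E] = [12, 5, 4]
r7 m[φ0→R] = [10, 13, 8]
r7 m[φ1→E] = [4, 1, 0]
r7 m[φ1→M] = [14, 12, 19]
r7 m[φ2→E] = [6, 8, 8]
r7 m[φ2→K] = [11, 9, 9]
r7 m[φ3→H] = [17, 15, 12]
r7 m[φ3→R] = [5, 4, 2]
r7 m[φ4→K] = [0, 4, 1]
r7 m[φ4→D] = [12, 13, 15]
r7 m[φ5→R] = [0, 1, 2]
r7 m[φ5→Q] = [18, 15, 12]
r7 m[φ6→K] = [0, 3, 1]
r7 m[φ6→N] = [12, 17, 13]
r7 m[φ7→K] = [3, 1, 1]
r7 m[E→φ0] = [10, 9, 8]
r7 m[E→φ1] = [18, 13, 12]
r7 m[E→φ2] = [16, 6, 4]
r7 m[H→φ3] = [0, 0, 0]
r7 m[R→φ0] = [5, 5, 4]
r7 m[R→φ3] = [10, 14, 10]
r7 m[R→φ5] = [15, 17, 10]
r7 m[K→φ2] = [3, 8, 3]
r7 m[K→φ4] = [14, 13, 11]
r7 m[K→φ6] = [14, 14, 11]
r7 m[K→φ7] = [11, 16, 11]
r7 m[D→φ4] = [0, 0, 0]
r7 m[M→φ1] = [0, 0, 0]
r7 m[N→φ6] = [0, 0, 0]
r7 m[Q→φ5] = [0, 0, 0]
r8 m[φ0→E] = [12, 5, 4]
r8 m[φ0→R] = [10, 13, 8]
r8 m[φ1→E] = [4, 1, 0]
r8 m[φ1→M] = [14, 12, 19]
r8 m[φ2→E] = [6, 8, 8]
r8 m[φ2→K] = [11, 9, 9]
r8 m[φ3→H] = [17, 15, 12]
r8 m[φ3→R] = [5, 4, 2]
r8 m[φ4→K] = [0, 4, 1]
r8 m[φ4→D] = [12, 13, 15]
r8 m[φ5→R] = [0, 1, 2]
r8 m[φ5→Q] = [18, 15, 12]
r8 m[φ6→K] = [0, 3, 1]
r8 m[φ6→N] = [12, 17, 13]
r8 m[φ7→K] = [3, 1, 1]
r8 m[E→φ0] = [10, 9, 8]
r8 m[E→φ1] = [18, 13, 12]
r8 m[E→φ2] = [16, 6, 4]
r8 m[H→φ3] = [0, 0, 0]
r8 m[R→φ0] = [5, 5, 4]
r8 m[R→φ3] = [10, 14, 10]
r8 m[R→φ5] = [15, 17, 10]
r8 m[K→φ2] = [3, 8, 3]
r8 m[K→φ4] = [14, 13, 11]
r8 m[K→φ6] = [14, 14, 11]
r8 m[K→φ7] = [11, 16, 11]
r8 m[D→φ4] = [0, 0, 0]
r8 m[M→φ1] = [0, 0, 0]
r8 m[N→φ6] = [0, 0, 0]
r8 m[Q→φ5] = [0, 0, 0]
fixed point reached at round 8
traceback from E: (E=2, H=2, R=2, K=2, D=0, M=1, N=0, Q=2), score=12

assignment: (E=2, H=2, R=2, K=2, D=0, M=1, N=0, Q=2); score = 12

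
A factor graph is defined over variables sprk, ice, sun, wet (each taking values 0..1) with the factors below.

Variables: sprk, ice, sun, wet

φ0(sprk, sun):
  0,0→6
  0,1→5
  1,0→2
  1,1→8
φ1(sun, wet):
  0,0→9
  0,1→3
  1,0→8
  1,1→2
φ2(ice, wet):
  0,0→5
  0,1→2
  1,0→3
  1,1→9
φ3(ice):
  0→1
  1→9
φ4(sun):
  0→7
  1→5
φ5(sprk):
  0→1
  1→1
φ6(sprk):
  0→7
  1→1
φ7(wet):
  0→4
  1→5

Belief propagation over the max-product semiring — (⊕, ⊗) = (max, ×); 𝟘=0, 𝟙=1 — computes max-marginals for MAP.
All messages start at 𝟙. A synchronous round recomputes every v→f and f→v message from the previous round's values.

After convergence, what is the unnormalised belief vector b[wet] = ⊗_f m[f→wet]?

b[wet] = [285768, 357210]

init: all messages = 𝟙 over 2 values
r1 m[φ0→sprk] = [6, 8]
r1 m[φ0→sun] = [6, 8]
r1 m[φ1→sun] = [9, 8]
r1 m[φ1→wet] = [9, 3]
r1 m[φ2→ice] = [5, 9]
r1 m[φ2→wet] = [5, 9]
r1 m[φ3→ice] = [1, 9]
r1 m[φ4→sun] = [7, 5]
r1 m[φ5→sprk] = [1, 1]
r1 m[φ6→sprk] = [7, 1]
r1 m[φ7→wet] = [4, 5]
r1 m[sprk→φ0] = [1, 1]
r1 m[sprk→φ5] = [1, 1]
r1 m[sprk→φ6] = [1, 1]
r1 m[ice→φ2] = [1, 1]
r1 m[ice→φ3] = [1, 1]
r1 m[sun→φ0] = [1, 1]
r1 m[sun→φ1] = [1, 1]
r1 m[sun→φ4] = [1, 1]
r1 m[wet→φ1] = [1, 1]
r1 m[wet→φ2] = [1, 1]
r1 m[wet→φ7] = [1, 1]
r2 m[φ0→sprk] = [6, 8]
r2 m[φ0→sun] = [6, 8]
r2 m[φ1→sun] = [9, 8]
r2 m[φ1→wet] = [9, 3]
r2 m[φ2→ice] = [5, 9]
r2 m[φ2→wet] = [5, 9]
r2 m[φ3→ice] = [1, 9]
r2 m[φ4→sun] = [7, 5]
r2 m[φ5→sprk] = [1, 1]
r2 m[φ6→sprk] = [7, 1]
r2 m[φ7→wet] = [4, 5]
r2 m[sprk→φ0] = [7, 1]
r2 m[sprk→φ5] = [42, 8]
r2 m[sprk→φ6] = [6, 8]
r2 m[ice→φ2] = [1, 9]
r2 m[ice→φ3] = [5, 9]
r2 m[sun→φ0] = [63, 40]
r2 m[sun→φ1] = [42, 40]
r2 m[sun→φ4] = [54, 64]
r2 m[wet→φ1] = [20, 45]
r2 m[wet→φ2] = [36, 15]
r2 m[wet→φ7] = [45, 27]
r3 m[φ0→sprk] = [378, 320]
r3 m[φ0→sun] = [42, 35]
r3 m[φ1→sun] = [180, 160]
r3 m[φ1→wet] = [378, 126]
r3 m[φ2→ice] = [180, 135]
r3 m[φ2→wet] = [27, 81]
r3 m[φ3→ice] = [1, 9]
r3 m[φ4→sun] = [7, 5]
r3 m[φ5→sprk] = [1, 1]
r3 m[φ6→sprk] = [7, 1]
r3 m[φ7→wet] = [4, 5]
r3 m[sprk→φ0] = [7, 1]
r3 m[sprk→φ5] = [42, 8]
r3 m[sprk→φ6] = [6, 8]
r3 m[ice→φ2] = [1, 9]
r3 m[ice→φ3] = [5, 9]
r3 m[sun→φ0] = [63, 40]
r3 m[sun→φ1] = [42, 40]
r3 m[sun→φ4] = [54, 64]
r3 m[wet→φ1] = [20, 45]
r3 m[wet→φ2] = [36, 15]
r3 m[wet→φ7] = [45, 27]
r4 m[φ0→sprk] = [378, 320]
r4 m[φ0→sun] = [42, 35]
r4 m[φ1→sun] = [180, 160]
r4 m[φ1→wet] = [378, 126]
r4 m[φ2→ice] = [180, 135]
r4 m[φ2→wet] = [27, 81]
r4 m[φ3→ice] = [1, 9]
r4 m[φ4→sun] = [7, 5]
r4 m[φ5→sprk] = [1, 1]
r4 m[φ6→sprk] = [7, 1]
r4 m[φ7→wet] = [4, 5]
r4 m[sprk→φ0] = [7, 1]
r4 m[sprk→φ5] = [2646, 320]
r4 m[sprk→φ6] = [378, 320]
r4 m[ice→φ2] = [1, 9]
r4 m[ice→φ3] = [180, 135]
r4 m[sun→φ0] = [1260, 800]
r4 m[sun→φ1] = [294, 175]
r4 m[sun→φ4] = [7560, 5600]
r4 m[wet→φ1] = [108, 405]
r4 m[wet→φ2] = [1512, 630]
r4 m[wet→φ7] = [10206, 10206]
r5 m[φ0→sprk] = [7560, 6400]
r5 m[φ0→sun] = [42, 35]
r5 m[φ1→sun] = [1215, 864]
r5 m[φ1→wet] = [2646, 882]
r5 m[φ2→ice] = [7560, 5670]
r5 m[φ2→wet] = [27, 81]
r5 m[φ3→ice] = [1, 9]
r5 m[φ4→sun] = [7, 5]
r5 m[φ5→sprk] = [1, 1]
r5 m[φ6→sprk] = [7, 1]
r5 m[φ7→wet] = [4, 5]
r5 m[sprk→φ0] = [7, 1]
r5 m[sprk→φ5] = [2646, 320]
r5 m[sprk→φ6] = [378, 320]
r5 m[ice→φ2] = [1, 9]
r5 m[ice→φ3] = [180, 135]
r5 m[sun→φ0] = [1260, 800]
r5 m[sun→φ1] = [294, 175]
r5 m[sun→φ4] = [7560, 5600]
r5 m[wet→φ1] = [108, 405]
r5 m[wet→φ2] = [1512, 630]
r5 m[wet→φ7] = [10206, 10206]
r6 m[φ0→sprk] = [7560, 6400]
r6 m[φ0→sun] = [42, 35]
r6 m[φ1→sun] = [1215, 864]
r6 m[φ1→wet] = [2646, 882]
r6 m[φ2→ice] = [7560, 5670]
r6 m[φ2→wet] = [27, 81]
r6 m[φ3→ice] = [1, 9]
r6 m[φ4→sun] = [7, 5]
r6 m[φ5→sprk] = [1, 1]
r6 m[φ6→sprk] = [7, 1]
r6 m[φ7→wet] = [4, 5]
r6 m[sprk→φ0] = [7, 1]
r6 m[sprk→φ5] = [52920, 6400]
r6 m[sprk→φ6] = [7560, 6400]
r6 m[ice→φ2] = [1, 9]
r6 m[ice→φ3] = [7560, 5670]
r6 m[sun→φ0] = [8505, 4320]
r6 m[sun→φ1] = [294, 175]
r6 m[sun→φ4] = [51030, 30240]
r6 m[wet→φ1] = [108, 405]
r6 m[wet→φ2] = [10584, 4410]
r6 m[wet→φ7] = [71442, 71442]
r7 m[φ0→sprk] = [51030, 34560]
r7 m[φ0→sun] = [42, 35]
r7 m[φ1→sun] = [1215, 864]
r7 m[φ1→wet] = [2646, 882]
r7 m[φ2→ice] = [52920, 39690]
r7 m[φ2→wet] = [27, 81]
r7 m[φ3→ice] = [1, 9]
r7 m[φ4→sun] = [7, 5]
r7 m[φ5→sprk] = [1, 1]
r7 m[φ6→sprk] = [7, 1]
r7 m[φ7→wet] = [4, 5]
r7 m[sprk→φ0] = [7, 1]
r7 m[sprk→φ5] = [52920, 6400]
r7 m[sprk→φ6] = [7560, 6400]
r7 m[ice→φ2] = [1, 9]
r7 m[ice→φ3] = [7560, 5670]
r7 m[sun→φ0] = [8505, 4320]
r7 m[sun→φ1] = [294, 175]
r7 m[sun→φ4] = [51030, 30240]
r7 m[wet→φ1] = [108, 405]
r7 m[wet→φ2] = [10584, 4410]
r7 m[wet→φ7] = [71442, 71442]
r8 m[φ0→sprk] = [51030, 34560]
r8 m[φ0→sun] = [42, 35]
r8 m[φ1→sun] = [1215, 864]
r8 m[φ1→wet] = [2646, 882]
r8 m[φ2→ice] = [52920, 39690]
r8 m[φ2→wet] = [27, 81]
r8 m[φ3→ice] = [1, 9]
r8 m[φ4→sun] = [7, 5]
r8 m[φ5→sprk] = [1, 1]
r8 m[φ6→sprk] = [7, 1]
r8 m[φ7→wet] = [4, 5]
r8 m[sprk→φ0] = [7, 1]
r8 m[sprk→φ5] = [357210, 34560]
r8 m[sprk→φ6] = [51030, 34560]
r8 m[ice→φ2] = [1, 9]
r8 m[ice→φ3] = [52920, 39690]
r8 m[sun→φ0] = [8505, 4320]
r8 m[sun→φ1] = [294, 175]
r8 m[sun→φ4] = [51030, 30240]
r8 m[wet→φ1] = [108, 405]
r8 m[wet→φ2] = [10584, 4410]
r8 m[wet→φ7] = [71442, 71442]
r9 m[φ0→sprk] = [51030, 34560]
r9 m[φ0→sun] = [42, 35]
r9 m[φ1→sun] = [1215, 864]
r9 m[φ1→wet] = [2646, 882]
r9 m[φ2→ice] = [52920, 39690]
r9 m[φ2→wet] = [27, 81]
r9 m[φ3→ice] = [1, 9]
r9 m[φ4→sun] = [7, 5]
r9 m[φ5→sprk] = [1, 1]
r9 m[φ6→sprk] = [7, 1]
r9 m[φ7→wet] = [4, 5]
r9 m[sprk→φ0] = [7, 1]
r9 m[sprk→φ5] = [357210, 34560]
r9 m[sprk→φ6] = [51030, 34560]
r9 m[ice→φ2] = [1, 9]
r9 m[ice→φ3] = [52920, 39690]
r9 m[sun→φ0] = [8505, 4320]
r9 m[sun→φ1] = [294, 175]
r9 m[sun→φ4] = [51030, 30240]
r9 m[wet→φ1] = [108, 405]
r9 m[wet→φ2] = [10584, 4410]
r9 m[wet→φ7] = [71442, 71442]
fixed point reached at round 9
b[wet] = ⊗ incoming = [285768, 357210]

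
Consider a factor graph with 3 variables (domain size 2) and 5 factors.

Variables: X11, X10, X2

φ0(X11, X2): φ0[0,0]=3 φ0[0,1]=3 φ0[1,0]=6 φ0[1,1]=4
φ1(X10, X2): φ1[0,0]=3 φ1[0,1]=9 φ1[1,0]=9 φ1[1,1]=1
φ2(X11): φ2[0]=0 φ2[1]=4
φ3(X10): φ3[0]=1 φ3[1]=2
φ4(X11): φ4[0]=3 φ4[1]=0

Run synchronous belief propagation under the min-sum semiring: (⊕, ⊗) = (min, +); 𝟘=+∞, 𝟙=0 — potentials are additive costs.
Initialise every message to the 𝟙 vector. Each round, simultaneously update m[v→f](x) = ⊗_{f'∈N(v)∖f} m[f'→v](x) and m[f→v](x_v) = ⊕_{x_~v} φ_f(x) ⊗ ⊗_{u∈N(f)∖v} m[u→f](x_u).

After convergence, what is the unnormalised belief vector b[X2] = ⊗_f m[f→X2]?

b[X2] = [10, 9]

init: all messages = 𝟙 over 2 values
r1 m[φ0→X11] = [3, 4]
r1 m[φ0→X2] = [3, 3]
r1 m[φ1→X10] = [3, 1]
r1 m[φ1→X2] = [3, 1]
r1 m[φ2→X11] = [0, 4]
r1 m[φ3→X10] = [1, 2]
r1 m[φ4→X11] = [3, 0]
r1 m[X11→φ0] = [0, 0]
r1 m[X11→φ2] = [0, 0]
r1 m[X11→φ4] = [0, 0]
r1 m[X10→φ1] = [0, 0]
r1 m[X10→φ3] = [0, 0]
r1 m[X2→φ0] = [0, 0]
r1 m[X2→φ1] = [0, 0]
r2 m[φ0→X11] = [3, 4]
r2 m[φ0→X2] = [3, 3]
r2 m[φ1→X10] = [3, 1]
r2 m[φ1→X2] = [3, 1]
r2 m[φ2→X11] = [0, 4]
r2 m[φ3→X10] = [1, 2]
r2 m[φ4→X11] = [3, 0]
r2 m[X11→φ0] = [3, 4]
r2 m[X11→φ2] = [6, 4]
r2 m[X11→φ4] = [3, 8]
r2 m[X10→φ1] = [1, 2]
r2 m[X10→φ3] = [3, 1]
r2 m[X2→φ0] = [3, 1]
r2 m[X2→φ1] = [3, 3]
r3 m[φ0→X11] = [4, 5]
r3 m[φ0→X2] = [6, 6]
r3 m[φ1→X10] = [6, 4]
r3 m[φ1→X2] = [4, 3]
r3 m[φ2→X11] = [0, 4]
r3 m[φ3→X10] = [1, 2]
r3 m[φ4→X11] = [3, 0]
r3 m[X11→φ0] = [3, 4]
r3 m[X11→φ2] = [6, 4]
r3 m[X11→φ4] = [3, 8]
r3 m[X10→φ1] = [1, 2]
r3 m[X10→φ3] = [3, 1]
r3 m[X2→φ0] = [3, 1]
r3 m[X2→φ1] = [3, 3]
r4 m[φ0→X11] = [4, 5]
r4 m[φ0→X2] = [6, 6]
r4 m[φ1→X10] = [6, 4]
r4 m[φ1→X2] = [4, 3]
r4 m[φ2→X11] = [0, 4]
r4 m[φ3→X10] = [1, 2]
r4 m[φ4→X11] = [3, 0]
r4 m[X11→φ0] = [3, 4]
r4 m[X11→φ2] = [7, 5]
r4 m[X11→φ4] = [4, 9]
r4 m[X10→φ1] = [1, 2]
r4 m[X10→φ3] = [6, 4]
r4 m[X2→φ0] = [4, 3]
r4 m[X2→φ1] = [6, 6]
r5 m[φ0→X11] = [6, 7]
r5 m[φ0→X2] = [6, 6]
r5 m[φ1→X10] = [9, 7]
r5 m[φ1→X2] = [4, 3]
r5 m[φ2→X11] = [0, 4]
r5 m[φ3→X10] = [1, 2]
r5 m[φ4→X11] = [3, 0]
r5 m[X11→φ0] = [3, 4]
r5 m[X11→φ2] = [7, 5]
r5 m[X11→φ4] = [4, 9]
r5 m[X10→φ1] = [1, 2]
r5 m[X10→φ3] = [6, 4]
r5 m[X2→φ0] = [4, 3]
r5 m[X2→φ1] = [6, 6]
r6 m[φ0→X11] = [6, 7]
r6 m[φ0→X2] = [6, 6]
r6 m[φ1→X10] = [9, 7]
r6 m[φ1→X2] = [4, 3]
r6 m[φ2→X11] = [0, 4]
r6 m[φ3→X10] = [1, 2]
r6 m[φ4→X11] = [3, 0]
r6 m[X11→φ0] = [3, 4]
r6 m[X11→φ2] = [9, 7]
r6 m[X11→φ4] = [6, 11]
r6 m[X10→φ1] = [1, 2]
r6 m[X10→φ3] = [9, 7]
r6 m[X2→φ0] = [4, 3]
r6 m[X2→φ1] = [6, 6]
r7 m[φ0→X11] = [6, 7]
r7 m[φ0→X2] = [6, 6]
r7 m[φ1→X10] = [9, 7]
r7 m[φ1→X2] = [4, 3]
r7 m[φ2→X11] = [0, 4]
r7 m[φ3→X10] = [1, 2]
r7 m[φ4→X11] = [3, 0]
r7 m[X11→φ0] = [3, 4]
r7 m[X11→φ2] = [9, 7]
r7 m[X11→φ4] = [6, 11]
r7 m[X10→φ1] = [1, 2]
r7 m[X10→φ3] = [9, 7]
r7 m[X2→φ0] = [4, 3]
r7 m[X2→φ1] = [6, 6]
fixed point reached at round 7
b[X2] = ⊗ incoming = [10, 9]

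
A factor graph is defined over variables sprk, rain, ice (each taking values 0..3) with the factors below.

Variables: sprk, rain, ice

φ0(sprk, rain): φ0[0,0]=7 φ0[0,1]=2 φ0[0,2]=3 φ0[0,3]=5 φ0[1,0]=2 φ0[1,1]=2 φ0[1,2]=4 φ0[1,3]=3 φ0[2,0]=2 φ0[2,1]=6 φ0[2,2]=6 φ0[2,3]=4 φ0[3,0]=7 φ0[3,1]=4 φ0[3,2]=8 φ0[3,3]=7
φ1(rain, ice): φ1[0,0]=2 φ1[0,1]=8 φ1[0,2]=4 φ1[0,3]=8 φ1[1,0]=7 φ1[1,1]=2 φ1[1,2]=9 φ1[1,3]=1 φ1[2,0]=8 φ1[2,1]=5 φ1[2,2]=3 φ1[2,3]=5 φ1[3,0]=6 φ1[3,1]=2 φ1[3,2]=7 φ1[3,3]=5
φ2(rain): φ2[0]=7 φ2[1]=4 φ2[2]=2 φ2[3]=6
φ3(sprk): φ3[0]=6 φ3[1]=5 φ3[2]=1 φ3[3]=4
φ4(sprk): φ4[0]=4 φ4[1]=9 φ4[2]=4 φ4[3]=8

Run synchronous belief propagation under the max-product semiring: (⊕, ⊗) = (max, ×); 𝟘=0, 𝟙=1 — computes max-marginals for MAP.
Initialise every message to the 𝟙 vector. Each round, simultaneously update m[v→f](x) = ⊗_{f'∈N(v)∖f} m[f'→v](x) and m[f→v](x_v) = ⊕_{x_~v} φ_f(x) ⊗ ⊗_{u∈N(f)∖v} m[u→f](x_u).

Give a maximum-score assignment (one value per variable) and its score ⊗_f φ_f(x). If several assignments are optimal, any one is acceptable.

assignment: (sprk=3, rain=0, ice=1); score = 12544

init: all messages = 𝟙 over 4 values
r1 m[φ0→sprk] = [7, 4, 6, 8]
r1 m[φ0→rain] = [7, 6, 8, 7]
r1 m[φ1→rain] = [8, 9, 8, 7]
r1 m[φ1→ice] = [8, 8, 9, 8]
r1 m[φ2→rain] = [7, 4, 2, 6]
r1 m[φ3→sprk] = [6, 5, 1, 4]
r1 m[φ4→sprk] = [4, 9, 4, 8]
r1 m[sprk→φ0] = [1, 1, 1, 1]
r1 m[sprk→φ3] = [1, 1, 1, 1]
r1 m[sprk→φ4] = [1, 1, 1, 1]
r1 m[rain→φ0] = [1, 1, 1, 1]
r1 m[rain→φ1] = [1, 1, 1, 1]
r1 m[rain→φ2] = [1, 1, 1, 1]
r1 m[ice→φ1] = [1, 1, 1, 1]
r2 m[φ0→sprk] = [7, 4, 6, 8]
r2 m[φ0→rain] = [7, 6, 8, 7]
r2 m[φ1→rain] = [8, 9, 8, 7]
r2 m[φ1→ice] = [8, 8, 9, 8]
r2 m[φ2→rain] = [7, 4, 2, 6]
r2 m[φ3→sprk] = [6, 5, 1, 4]
r2 m[φ4→sprk] = [4, 9, 4, 8]
r2 m[sprk→φ0] = [24, 45, 4, 32]
r2 m[sprk→φ3] = [28, 36, 24, 64]
r2 m[sprk→φ4] = [42, 20, 6, 32]
r2 m[rain→φ0] = [56, 36, 16, 42]
r2 m[rain→φ1] = [49, 24, 16, 42]
r2 m[rain→φ2] = [56, 54, 64, 49]
r2 m[ice→φ1] = [1, 1, 1, 1]
r3 m[φ0→sprk] = [392, 126, 216, 392]
r3 m[φ0→rain] = [224, 128, 256, 224]
r3 m[φ1→rain] = [8, 9, 8, 7]
r3 m[φ1→ice] = [252, 392, 294, 392]
r3 m[φ2→rain] = [7, 4, 2, 6]
r3 m[φ3→sprk] = [6, 5, 1, 4]
r3 m[φ4→sprk] = [4, 9, 4, 8]
r3 m[sprk→φ0] = [24, 45, 4, 32]
r3 m[sprk→φ3] = [28, 36, 24, 64]
r3 m[sprk→φ4] = [42, 20, 6, 32]
r3 m[rain→φ0] = [56, 36, 16, 42]
r3 m[rain→φ1] = [49, 24, 16, 42]
r3 m[rain→φ2] = [56, 54, 64, 49]
r3 m[ice→φ1] = [1, 1, 1, 1]
r4 m[φ0→sprk] = [392, 126, 216, 392]
r4 m[φ0→rain] = [224, 128, 256, 224]
r4 m[φ1→rain] = [8, 9, 8, 7]
r4 m[φ1→ice] = [252, 392, 294, 392]
r4 m[φ2→rain] = [7, 4, 2, 6]
r4 m[φ3→sprk] = [6, 5, 1, 4]
r4 m[φ4→sprk] = [4, 9, 4, 8]
r4 m[sprk→φ0] = [24, 45, 4, 32]
r4 m[sprk→φ3] = [1568, 1134, 864, 3136]
r4 m[sprk→φ4] = [2352, 630, 216, 1568]
r4 m[rain→φ0] = [56, 36, 16, 42]
r4 m[rain→φ1] = [1568, 512, 512, 1344]
r4 m[rain→φ2] = [1792, 1152, 2048, 1568]
r4 m[ice→φ1] = [1, 1, 1, 1]
r5 m[φ0→sprk] = [392, 126, 216, 392]
r5 m[φ0→rain] = [224, 128, 256, 224]
r5 m[φ1→rain] = [8, 9, 8, 7]
r5 m[φ1→ice] = [8064, 12544, 9408, 12544]
r5 m[φ2→rain] = [7, 4, 2, 6]
r5 m[φ3→sprk] = [6, 5, 1, 4]
r5 m[φ4→sprk] = [4, 9, 4, 8]
r5 m[sprk→φ0] = [24, 45, 4, 32]
r5 m[sprk→φ3] = [1568, 1134, 864, 3136]
r5 m[sprk→φ4] = [2352, 630, 216, 1568]
r5 m[rain→φ0] = [56, 36, 16, 42]
r5 m[rain→φ1] = [1568, 512, 512, 1344]
r5 m[rain→φ2] = [1792, 1152, 2048, 1568]
r5 m[ice→φ1] = [1, 1, 1, 1]
r6 m[φ0→sprk] = [392, 126, 216, 392]
r6 m[φ0→rain] = [224, 128, 256, 224]
r6 m[φ1→rain] = [8, 9, 8, 7]
r6 m[φ1→ice] = [8064, 12544, 9408, 12544]
r6 m[φ2→rain] = [7, 4, 2, 6]
r6 m[φ3→sprk] = [6, 5, 1, 4]
r6 m[φ4→sprk] = [4, 9, 4, 8]
r6 m[sprk→φ0] = [24, 45, 4, 32]
r6 m[sprk→φ3] = [1568, 1134, 864, 3136]
r6 m[sprk→φ4] = [2352, 630, 216, 1568]
r6 m[rain→φ0] = [56, 36, 16, 42]
r6 m[rain→φ1] = [1568, 512, 512, 1344]
r6 m[rain→φ2] = [1792, 1152, 2048, 1568]
r6 m[ice→φ1] = [1, 1, 1, 1]
fixed point reached at round 6
traceback from sprk: (sprk=3, rain=0, ice=1), score=12544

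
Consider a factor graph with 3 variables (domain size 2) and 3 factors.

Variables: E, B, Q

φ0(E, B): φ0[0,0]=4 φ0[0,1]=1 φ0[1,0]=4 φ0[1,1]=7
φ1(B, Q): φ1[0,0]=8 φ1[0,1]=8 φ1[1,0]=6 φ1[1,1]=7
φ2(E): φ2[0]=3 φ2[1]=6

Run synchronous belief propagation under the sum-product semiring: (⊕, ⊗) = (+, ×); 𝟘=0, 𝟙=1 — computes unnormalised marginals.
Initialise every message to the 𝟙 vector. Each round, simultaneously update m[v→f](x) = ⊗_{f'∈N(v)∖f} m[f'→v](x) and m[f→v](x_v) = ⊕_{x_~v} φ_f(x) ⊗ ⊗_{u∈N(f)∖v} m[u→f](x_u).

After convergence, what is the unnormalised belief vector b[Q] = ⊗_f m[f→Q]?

b[Q] = [558, 603]

init: all messages = 𝟙 over 2 values
r1 m[φ0→E] = [5, 11]
r1 m[φ0→B] = [8, 8]
r1 m[φ1→B] = [16, 13]
r1 m[φ1→Q] = [14, 15]
r1 m[φ2→E] = [3, 6]
r1 m[E→φ0] = [1, 1]
r1 m[E→φ2] = [1, 1]
r1 m[B→φ0] = [1, 1]
r1 m[B→φ1] = [1, 1]
r1 m[Q→φ1] = [1, 1]
r2 m[φ0→E] = [5, 11]
r2 m[φ0→B] = [8, 8]
r2 m[φ1→B] = [16, 13]
r2 m[φ1→Q] = [14, 15]
r2 m[φ2→E] = [3, 6]
r2 m[E→φ0] = [3, 6]
r2 m[E→φ2] = [5, 11]
r2 m[B→φ0] = [16, 13]
r2 m[B→φ1] = [8, 8]
r2 m[Q→φ1] = [1, 1]
r3 m[φ0→E] = [77, 155]
r3 m[φ0→B] = [36, 45]
r3 m[φ1→B] = [16, 13]
r3 m[φ1→Q] = [112, 120]
r3 m[φ2→E] = [3, 6]
r3 m[E→φ0] = [3, 6]
r3 m[E→φ2] = [5, 11]
r3 m[B→φ0] = [16, 13]
r3 m[B→φ1] = [8, 8]
r3 m[Q→φ1] = [1, 1]
r4 m[φ0→E] = [77, 155]
r4 m[φ0→B] = [36, 45]
r4 m[φ1→B] = [16, 13]
r4 m[φ1→Q] = [112, 120]
r4 m[φ2→E] = [3, 6]
r4 m[E→φ0] = [3, 6]
r4 m[E→φ2] = [77, 155]
r4 m[B→φ0] = [16, 13]
r4 m[B→φ1] = [36, 45]
r4 m[Q→φ1] = [1, 1]
r5 m[φ0→E] = [77, 155]
r5 m[φ0→B] = [36, 45]
r5 m[φ1→B] = [16, 13]
r5 m[φ1→Q] = [558, 603]
r5 m[φ2→E] = [3, 6]
r5 m[E→φ0] = [3, 6]
r5 m[E→φ2] = [77, 155]
r5 m[B→φ0] = [16, 13]
r5 m[B→φ1] = [36, 45]
r5 m[Q→φ1] = [1, 1]
r6 m[φ0→E] = [77, 155]
r6 m[φ0→B] = [36, 45]
r6 m[φ1→B] = [16, 13]
r6 m[φ1→Q] = [558, 603]
r6 m[φ2→E] = [3, 6]
r6 m[E→φ0] = [3, 6]
r6 m[E→φ2] = [77, 155]
r6 m[B→φ0] = [16, 13]
r6 m[B→φ1] = [36, 45]
r6 m[Q→φ1] = [1, 1]
fixed point reached at round 6
b[Q] = ⊗ incoming = [558, 603]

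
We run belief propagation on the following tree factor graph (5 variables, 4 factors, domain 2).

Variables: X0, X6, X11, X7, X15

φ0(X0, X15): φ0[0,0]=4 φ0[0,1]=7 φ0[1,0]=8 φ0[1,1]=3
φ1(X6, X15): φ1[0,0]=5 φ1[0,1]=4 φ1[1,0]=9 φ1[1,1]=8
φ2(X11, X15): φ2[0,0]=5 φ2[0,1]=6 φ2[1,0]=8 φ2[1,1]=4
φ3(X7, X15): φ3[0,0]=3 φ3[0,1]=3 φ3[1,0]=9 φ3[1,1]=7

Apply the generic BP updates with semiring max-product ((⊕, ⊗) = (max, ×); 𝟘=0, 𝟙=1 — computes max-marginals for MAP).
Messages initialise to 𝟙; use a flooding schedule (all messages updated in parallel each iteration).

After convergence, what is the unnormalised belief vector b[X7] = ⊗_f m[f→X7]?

init: all messages = 𝟙 over 2 values
r1 m[φ0→X0] = [7, 8]
r1 m[φ0→X15] = [8, 7]
r1 m[φ1→X6] = [5, 9]
r1 m[φ1→X15] = [9, 8]
r1 m[φ2→X11] = [6, 8]
r1 m[φ2→X15] = [8, 6]
r1 m[φ3→X7] = [3, 9]
r1 m[φ3→X15] = [9, 7]
r1 m[X0→φ0] = [1, 1]
r1 m[X6→φ1] = [1, 1]
r1 m[X11→φ2] = [1, 1]
r1 m[X7→φ3] = [1, 1]
r1 m[X15→φ0] = [1, 1]
r1 m[X15→φ1] = [1, 1]
r1 m[X15→φ2] = [1, 1]
r1 m[X15→φ3] = [1, 1]
r2 m[φ0→X0] = [7, 8]
r2 m[φ0→X15] = [8, 7]
r2 m[φ1→X6] = [5, 9]
r2 m[φ1→X15] = [9, 8]
r2 m[φ2→X11] = [6, 8]
r2 m[φ2→X15] = [8, 6]
r2 m[φ3→X7] = [3, 9]
r2 m[φ3→X15] = [9, 7]
r2 m[X0→φ0] = [1, 1]
r2 m[X6→φ1] = [1, 1]
r2 m[X11→φ2] = [1, 1]
r2 m[X7→φ3] = [1, 1]
r2 m[X15→φ0] = [648, 336]
r2 m[X15→φ1] = [576, 294]
r2 m[X15→φ2] = [648, 392]
r2 m[X15→φ3] = [576, 336]
r3 m[φ0→X0] = [2592, 5184]
r3 m[φ0→X15] = [8, 7]
r3 m[φ1→X6] = [2880, 5184]
r3 m[φ1→X15] = [9, 8]
r3 m[φ2→X11] = [3240, 5184]
r3 m[φ2→X15] = [8, 6]
r3 m[φ3→X7] = [1728, 5184]
r3 m[φ3→X15] = [9, 7]
r3 m[X0→φ0] = [1, 1]
r3 m[X6→φ1] = [1, 1]
r3 m[X11→φ2] = [1, 1]
r3 m[X7→φ3] = [1, 1]
r3 m[X15→φ0] = [648, 336]
r3 m[X15→φ1] = [576, 294]
r3 m[X15→φ2] = [648, 392]
r3 m[X15→φ3] = [576, 336]
r4 m[φ0→X0] = [2592, 5184]
r4 m[φ0→X15] = [8, 7]
r4 m[φ1→X6] = [2880, 5184]
r4 m[φ1→X15] = [9, 8]
r4 m[φ2→X11] = [3240, 5184]
r4 m[φ2→X15] = [8, 6]
r4 m[φ3→X7] = [1728, 5184]
r4 m[φ3→X15] = [9, 7]
r4 m[X0→φ0] = [1, 1]
r4 m[X6→φ1] = [1, 1]
r4 m[X11→φ2] = [1, 1]
r4 m[X7→φ3] = [1, 1]
r4 m[X15→φ0] = [648, 336]
r4 m[X15→φ1] = [576, 294]
r4 m[X15→φ2] = [648, 392]
r4 m[X15→φ3] = [576, 336]
fixed point reached at round 4
b[X7] = ⊗ incoming = [1728, 5184]

b[X7] = [1728, 5184]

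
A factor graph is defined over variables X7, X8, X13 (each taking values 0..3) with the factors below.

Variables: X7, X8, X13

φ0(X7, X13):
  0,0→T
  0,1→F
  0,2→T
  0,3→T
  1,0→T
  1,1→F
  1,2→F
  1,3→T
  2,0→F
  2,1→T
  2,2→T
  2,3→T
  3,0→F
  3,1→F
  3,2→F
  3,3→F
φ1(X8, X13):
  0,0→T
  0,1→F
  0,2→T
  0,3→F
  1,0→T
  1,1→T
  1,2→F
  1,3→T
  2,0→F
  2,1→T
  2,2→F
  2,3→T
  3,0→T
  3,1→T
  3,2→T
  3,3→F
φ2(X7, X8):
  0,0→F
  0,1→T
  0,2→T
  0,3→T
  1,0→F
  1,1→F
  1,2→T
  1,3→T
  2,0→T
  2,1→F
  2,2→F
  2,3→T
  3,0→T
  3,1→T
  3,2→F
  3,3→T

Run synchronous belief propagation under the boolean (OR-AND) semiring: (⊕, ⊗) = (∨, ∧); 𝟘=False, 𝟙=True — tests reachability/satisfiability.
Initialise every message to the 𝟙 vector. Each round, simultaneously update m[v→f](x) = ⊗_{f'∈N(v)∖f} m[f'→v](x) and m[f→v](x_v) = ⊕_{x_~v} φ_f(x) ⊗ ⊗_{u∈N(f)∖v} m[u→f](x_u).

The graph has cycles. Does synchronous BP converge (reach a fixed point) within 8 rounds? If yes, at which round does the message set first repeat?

CONVERGED at round 3

init: all messages = 𝟙 over 4 values
r1 m[φ0→X7] = [T, T, T, F]
r1 m[φ0→X13] = [T, T, T, T]
r1 m[φ1→X8] = [T, T, T, T]
r1 m[φ1→X13] = [T, T, T, T]
r1 m[φ2→X7] = [T, T, T, T]
r1 m[φ2→X8] = [T, T, T, T]
r1 m[X7→φ0] = [T, T, T, T]
r1 m[X7→φ2] = [T, T, T, T]
r1 m[X8→φ1] = [T, T, T, T]
r1 m[X8→φ2] = [T, T, T, T]
r1 m[X13→φ0] = [T, T, T, T]
r1 m[X13→φ1] = [T, T, T, T]
r2 m[φ0→X7] = [T, T, T, F]
r2 m[φ0→X13] = [T, T, T, T]
r2 m[φ1→X8] = [T, T, T, T]
r2 m[φ1→X13] = [T, T, T, T]
r2 m[φ2→X7] = [T, T, T, T]
r2 m[φ2→X8] = [T, T, T, T]
r2 m[X7→φ0] = [T, T, T, T]
r2 m[X7→φ2] = [T, T, T, F]
r2 m[X8→φ1] = [T, T, T, T]
r2 m[X8→φ2] = [T, T, T, T]
r2 m[X13→φ0] = [T, T, T, T]
r2 m[X13→φ1] = [T, T, T, T]
r3 m[φ0→X7] = [T, T, T, F]
r3 m[φ0→X13] = [T, T, T, T]
r3 m[φ1→X8] = [T, T, T, T]
r3 m[φ1→X13] = [T, T, T, T]
r3 m[φ2→X7] = [T, T, T, T]
r3 m[φ2→X8] = [T, T, T, T]
r3 m[X7→φ0] = [T, T, T, T]
r3 m[X7→φ2] = [T, T, T, F]
r3 m[X8→φ1] = [T, T, T, T]
r3 m[X8→φ2] = [T, T, T, T]
r3 m[X13→φ0] = [T, T, T, T]
r3 m[X13→φ1] = [T, T, T, T]
fixed point reached at round 3
messages reach a fixed point at round 3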